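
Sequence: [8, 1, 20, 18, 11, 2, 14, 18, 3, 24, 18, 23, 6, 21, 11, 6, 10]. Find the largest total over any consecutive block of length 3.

[8, 1, 20] → sum 29
[1, 20, 18] → sum 39
[20, 18, 11] → sum 49
[18, 11, 2] → sum 31
[11, 2, 14] → sum 27
[2, 14, 18] → sum 34
[14, 18, 3] → sum 35
[18, 3, 24] → sum 45
[3, 24, 18] → sum 45
[24, 18, 23] → sum 65
[18, 23, 6] → sum 47
[23, 6, 21] → sum 50
[6, 21, 11] → sum 38
[21, 11, 6] → sum 38
[11, 6, 10] → sum 27
Largest of these is 65.

65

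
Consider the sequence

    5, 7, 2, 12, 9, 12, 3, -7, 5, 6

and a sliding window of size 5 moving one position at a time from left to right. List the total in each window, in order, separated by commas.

5 7 2 12 9 → sum 35
7 2 12 9 12 → sum 42
2 12 9 12 3 → sum 38
12 9 12 3 -7 → sum 29
9 12 3 -7 5 → sum 22
12 3 -7 5 6 → sum 19

35, 42, 38, 29, 22, 19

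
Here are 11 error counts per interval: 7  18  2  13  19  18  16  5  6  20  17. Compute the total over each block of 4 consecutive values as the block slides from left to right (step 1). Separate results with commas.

40, 52, 52, 66, 58, 45, 47, 48

(7, 18, 2, 13) → sum 40
(18, 2, 13, 19) → sum 52
(2, 13, 19, 18) → sum 52
(13, 19, 18, 16) → sum 66
(19, 18, 16, 5) → sum 58
(18, 16, 5, 6) → sum 45
(16, 5, 6, 20) → sum 47
(5, 6, 20, 17) → sum 48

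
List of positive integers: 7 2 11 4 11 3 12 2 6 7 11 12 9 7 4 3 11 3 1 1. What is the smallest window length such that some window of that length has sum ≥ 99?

13

add 7: running sum 7 < 99
add 2: running sum 9 < 99
add 11: running sum 20 < 99
add 4: running sum 24 < 99
add 11: running sum 35 < 99
add 3: running sum 38 < 99
add 12: running sum 50 < 99
add 2: running sum 52 < 99
add 6: running sum 58 < 99
add 7: running sum 65 < 99
add 11: running sum 76 < 99
add 12: running sum 88 < 99
add 9: running sum 97 < 99
add 7: shortest ending here [7, 2, 11, 4, 11, 3, 12, 2, 6, 7, 11, 12, 9, 7] sum 104, len 14
add 4: shortest ending here [11, 4, 11, 3, 12, 2, 6, 7, 11, 12, 9, 7, 4] sum 99, len 13
add 3: shortest ending here [11, 4, 11, 3, 12, 2, 6, 7, 11, 12, 9, 7, 4, 3] sum 102, len 14
add 11: shortest ending here [4, 11, 3, 12, 2, 6, 7, 11, 12, 9, 7, 4, 3, 11] sum 102, len 14
add 3: shortest ending here [11, 3, 12, 2, 6, 7, 11, 12, 9, 7, 4, 3, 11, 3] sum 101, len 14
add 1: shortest ending here [11, 3, 12, 2, 6, 7, 11, 12, 9, 7, 4, 3, 11, 3, 1] sum 102, len 15
add 1: shortest ending here [11, 3, 12, 2, 6, 7, 11, 12, 9, 7, 4, 3, 11, 3, 1, 1] sum 103, len 16
Shortest qualifying length: 13.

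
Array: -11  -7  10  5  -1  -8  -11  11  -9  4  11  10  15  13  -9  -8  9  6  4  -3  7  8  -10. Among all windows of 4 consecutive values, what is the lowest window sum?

-17

Window sums for each of the 20 positions:
(-11, -7, 10, 5) → sum -3
(-7, 10, 5, -1) → sum 7
(10, 5, -1, -8) → sum 6
(5, -1, -8, -11) → sum -15
(-1, -8, -11, 11) → sum -9
(-8, -11, 11, -9) → sum -17
(-11, 11, -9, 4) → sum -5
(11, -9, 4, 11) → sum 17
(-9, 4, 11, 10) → sum 16
(4, 11, 10, 15) → sum 40
(11, 10, 15, 13) → sum 49
(10, 15, 13, -9) → sum 29
(15, 13, -9, -8) → sum 11
(13, -9, -8, 9) → sum 5
(-9, -8, 9, 6) → sum -2
(-8, 9, 6, 4) → sum 11
(9, 6, 4, -3) → sum 16
(6, 4, -3, 7) → sum 14
(4, -3, 7, 8) → sum 16
(-3, 7, 8, -10) → sum 2
Lowest of these is -17.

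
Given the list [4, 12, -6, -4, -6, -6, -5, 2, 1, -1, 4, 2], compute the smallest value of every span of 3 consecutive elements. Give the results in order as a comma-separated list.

[4, 12, -6] → min -6
[12, -6, -4] → min -6
[-6, -4, -6] → min -6
[-4, -6, -6] → min -6
[-6, -6, -5] → min -6
[-6, -5, 2] → min -6
[-5, 2, 1] → min -5
[2, 1, -1] → min -1
[1, -1, 4] → min -1
[-1, 4, 2] → min -1

-6, -6, -6, -6, -6, -6, -5, -1, -1, -1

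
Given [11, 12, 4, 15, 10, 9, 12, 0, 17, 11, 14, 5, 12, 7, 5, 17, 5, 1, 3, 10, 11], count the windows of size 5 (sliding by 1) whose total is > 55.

1

(11, 12, 4, 15, 10) → sum 52
(12, 4, 15, 10, 9) → sum 50
(4, 15, 10, 9, 12) → sum 50
(15, 10, 9, 12, 0) → sum 46
(10, 9, 12, 0, 17) → sum 48
(9, 12, 0, 17, 11) → sum 49
(12, 0, 17, 11, 14) → sum 54
(0, 17, 11, 14, 5) → sum 47
(17, 11, 14, 5, 12) → sum 59  > 55 ✓
(11, 14, 5, 12, 7) → sum 49
(14, 5, 12, 7, 5) → sum 43
(5, 12, 7, 5, 17) → sum 46
(12, 7, 5, 17, 5) → sum 46
(7, 5, 17, 5, 1) → sum 35
(5, 17, 5, 1, 3) → sum 31
(17, 5, 1, 3, 10) → sum 36
(5, 1, 3, 10, 11) → sum 30
1 window satisfy the condition.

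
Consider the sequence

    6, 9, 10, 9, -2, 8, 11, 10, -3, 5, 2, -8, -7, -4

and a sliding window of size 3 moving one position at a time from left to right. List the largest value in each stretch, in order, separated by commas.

10, 10, 10, 9, 11, 11, 11, 10, 5, 5, 2, -4

6 9 10 → max 10
9 10 9 → max 10
10 9 -2 → max 10
9 -2 8 → max 9
-2 8 11 → max 11
8 11 10 → max 11
11 10 -3 → max 11
10 -3 5 → max 10
-3 5 2 → max 5
5 2 -8 → max 5
2 -8 -7 → max 2
-8 -7 -4 → max -4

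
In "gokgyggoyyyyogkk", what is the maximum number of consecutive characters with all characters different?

4

add g: [g] len 1
add o: [g, o] len 2
add k: [g, o, k] len 3
add g (repeat g, move left end past it): [o, k, g] len 3
add y: [o, k, g, y] len 4
add g (repeat g, move left end past it): [y, g] len 2
add g (repeat g, move left end past it): [g] len 1
add o: [g, o] len 2
add y: [g, o, y] len 3
add y (repeat y, move left end past it): [y] len 1
add y (repeat y, move left end past it): [y] len 1
add y (repeat y, move left end past it): [y] len 1
add o: [y, o] len 2
add g: [y, o, g] len 3
add k: [y, o, g, k] len 4
add k (repeat k, move left end past it): [k] len 1
Longest all-distinct length: 4.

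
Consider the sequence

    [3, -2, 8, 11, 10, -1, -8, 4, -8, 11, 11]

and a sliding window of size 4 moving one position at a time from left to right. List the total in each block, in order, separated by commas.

[3, -2, 8, 11] → sum 20
[-2, 8, 11, 10] → sum 27
[8, 11, 10, -1] → sum 28
[11, 10, -1, -8] → sum 12
[10, -1, -8, 4] → sum 5
[-1, -8, 4, -8] → sum -13
[-8, 4, -8, 11] → sum -1
[4, -8, 11, 11] → sum 18

20, 27, 28, 12, 5, -13, -1, 18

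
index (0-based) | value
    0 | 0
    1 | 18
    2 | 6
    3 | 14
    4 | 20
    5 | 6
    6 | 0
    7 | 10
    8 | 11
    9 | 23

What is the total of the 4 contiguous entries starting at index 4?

36

Elements at indices 4..7: 20, 6, 0, 10
sum(20, 6, 0, 10) = 36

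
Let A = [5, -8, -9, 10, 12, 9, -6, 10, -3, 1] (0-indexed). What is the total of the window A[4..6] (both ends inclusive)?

Elements at indices 4..6: 12, 9, -6
sum(12, 9, -6) = 15

15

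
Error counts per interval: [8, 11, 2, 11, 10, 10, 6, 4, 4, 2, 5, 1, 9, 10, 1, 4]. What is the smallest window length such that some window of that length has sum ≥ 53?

7

add 8: running sum 8 < 53
add 11: running sum 19 < 53
add 2: running sum 21 < 53
add 11: running sum 32 < 53
add 10: running sum 42 < 53
add 10: running sum 52 < 53
add 6: shortest ending here [8, 11, 2, 11, 10, 10, 6] sum 58, len 7
add 4: shortest ending here [11, 2, 11, 10, 10, 6, 4] sum 54, len 7
add 4: shortest ending here [11, 2, 11, 10, 10, 6, 4, 4] sum 58, len 8
add 2: shortest ending here [11, 2, 11, 10, 10, 6, 4, 4, 2] sum 60, len 9
add 5: shortest ending here [2, 11, 10, 10, 6, 4, 4, 2, 5] sum 54, len 9
add 1: shortest ending here [11, 10, 10, 6, 4, 4, 2, 5, 1] sum 53, len 9
add 9: shortest ending here [11, 10, 10, 6, 4, 4, 2, 5, 1, 9] sum 62, len 10
add 10: shortest ending here [10, 10, 6, 4, 4, 2, 5, 1, 9, 10] sum 61, len 10
add 1: shortest ending here [10, 10, 6, 4, 4, 2, 5, 1, 9, 10, 1] sum 62, len 11
add 4: shortest ending here [10, 6, 4, 4, 2, 5, 1, 9, 10, 1, 4] sum 56, len 11
Shortest qualifying length: 7.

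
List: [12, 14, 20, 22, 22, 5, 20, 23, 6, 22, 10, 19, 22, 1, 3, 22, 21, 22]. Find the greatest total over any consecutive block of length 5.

(12, 14, 20, 22, 22) → sum 90
(14, 20, 22, 22, 5) → sum 83
(20, 22, 22, 5, 20) → sum 89
(22, 22, 5, 20, 23) → sum 92
(22, 5, 20, 23, 6) → sum 76
(5, 20, 23, 6, 22) → sum 76
(20, 23, 6, 22, 10) → sum 81
(23, 6, 22, 10, 19) → sum 80
(6, 22, 10, 19, 22) → sum 79
(22, 10, 19, 22, 1) → sum 74
(10, 19, 22, 1, 3) → sum 55
(19, 22, 1, 3, 22) → sum 67
(22, 1, 3, 22, 21) → sum 69
(1, 3, 22, 21, 22) → sum 69
Greatest of these is 92.

92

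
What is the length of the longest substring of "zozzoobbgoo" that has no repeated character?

[z] len 1
[z, o] len 2
[o, z] len 2
[z] len 1
[z, o] len 2
[o] len 1
[o, b] len 2
[b] len 1
[b, g] len 2
[b, g, o] len 3
[o] len 1
Longest all-distinct length: 3.

3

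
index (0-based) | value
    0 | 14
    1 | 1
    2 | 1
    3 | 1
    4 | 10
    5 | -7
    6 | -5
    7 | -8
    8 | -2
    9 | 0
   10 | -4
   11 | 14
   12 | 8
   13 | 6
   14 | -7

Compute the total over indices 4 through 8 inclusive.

-12

Elements at indices 4..8: 10, -7, -5, -8, -2
sum(10, -7, -5, -8, -2) = -12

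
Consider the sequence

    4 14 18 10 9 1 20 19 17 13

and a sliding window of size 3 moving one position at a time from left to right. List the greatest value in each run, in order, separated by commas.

4 14 18 → max 18
14 18 10 → max 18
18 10 9 → max 18
10 9 1 → max 10
9 1 20 → max 20
1 20 19 → max 20
20 19 17 → max 20
19 17 13 → max 19

18, 18, 18, 10, 20, 20, 20, 19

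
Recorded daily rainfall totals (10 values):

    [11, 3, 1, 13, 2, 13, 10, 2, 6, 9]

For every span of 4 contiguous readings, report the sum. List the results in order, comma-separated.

Sliding a size-4 window across the 10 values:
[11, 3, 1, 13] → sum 28
[3, 1, 13, 2] → sum 19
[1, 13, 2, 13] → sum 29
[13, 2, 13, 10] → sum 38
[2, 13, 10, 2] → sum 27
[13, 10, 2, 6] → sum 31
[10, 2, 6, 9] → sum 27

28, 19, 29, 38, 27, 31, 27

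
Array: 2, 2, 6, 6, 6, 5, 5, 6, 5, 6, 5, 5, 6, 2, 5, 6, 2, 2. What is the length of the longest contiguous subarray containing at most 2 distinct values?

add 2: window [2] (1 distinct), len 1
add 2: window [2, 2] (1 distinct), len 2
add 6: window [2, 2, 6] (2 distinct), len 3
add 6: window [2, 2, 6, 6] (2 distinct), len 4
add 6: window [2, 2, 6, 6, 6] (2 distinct), len 5
add 5: window [6, 6, 6, 5] (2 distinct), len 4
add 5: window [6, 6, 6, 5, 5] (2 distinct), len 5
add 6: window [6, 6, 6, 5, 5, 6] (2 distinct), len 6
add 5: window [6, 6, 6, 5, 5, 6, 5] (2 distinct), len 7
add 6: window [6, 6, 6, 5, 5, 6, 5, 6] (2 distinct), len 8
add 5: window [6, 6, 6, 5, 5, 6, 5, 6, 5] (2 distinct), len 9
add 5: window [6, 6, 6, 5, 5, 6, 5, 6, 5, 5] (2 distinct), len 10
add 6: window [6, 6, 6, 5, 5, 6, 5, 6, 5, 5, 6] (2 distinct), len 11
add 2: window [6, 2] (2 distinct), len 2
add 5: window [2, 5] (2 distinct), len 2
add 6: window [5, 6] (2 distinct), len 2
add 2: window [6, 2] (2 distinct), len 2
add 2: window [6, 2, 2] (2 distinct), len 3
Longest length with ≤2 distinct: 11.

11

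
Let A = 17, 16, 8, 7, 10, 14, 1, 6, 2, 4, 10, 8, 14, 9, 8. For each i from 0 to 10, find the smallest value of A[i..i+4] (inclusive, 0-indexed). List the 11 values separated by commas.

7, 7, 1, 1, 1, 1, 1, 2, 2, 4, 8

[17, 16, 8, 7, 10] → min 7
[16, 8, 7, 10, 14] → min 7
[8, 7, 10, 14, 1] → min 1
[7, 10, 14, 1, 6] → min 1
[10, 14, 1, 6, 2] → min 1
[14, 1, 6, 2, 4] → min 1
[1, 6, 2, 4, 10] → min 1
[6, 2, 4, 10, 8] → min 2
[2, 4, 10, 8, 14] → min 2
[4, 10, 8, 14, 9] → min 4
[10, 8, 14, 9, 8] → min 8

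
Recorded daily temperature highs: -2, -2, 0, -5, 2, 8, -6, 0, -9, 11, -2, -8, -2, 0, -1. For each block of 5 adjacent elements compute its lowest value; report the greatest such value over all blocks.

-5

Each size-5 window and its min:
(-2, -2, 0, -5, 2) → min -5
(-2, 0, -5, 2, 8) → min -5
(0, -5, 2, 8, -6) → min -6
(-5, 2, 8, -6, 0) → min -6
(2, 8, -6, 0, -9) → min -9
(8, -6, 0, -9, 11) → min -9
(-6, 0, -9, 11, -2) → min -9
(0, -9, 11, -2, -8) → min -9
(-9, 11, -2, -8, -2) → min -9
(11, -2, -8, -2, 0) → min -8
(-2, -8, -2, 0, -1) → min -8
Greatest of these is -5.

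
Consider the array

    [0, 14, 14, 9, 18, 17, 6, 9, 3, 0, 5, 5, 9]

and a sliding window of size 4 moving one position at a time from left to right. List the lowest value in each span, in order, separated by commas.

0 14 14 9 → min 0
14 14 9 18 → min 9
14 9 18 17 → min 9
9 18 17 6 → min 6
18 17 6 9 → min 6
17 6 9 3 → min 3
6 9 3 0 → min 0
9 3 0 5 → min 0
3 0 5 5 → min 0
0 5 5 9 → min 0

0, 9, 9, 6, 6, 3, 0, 0, 0, 0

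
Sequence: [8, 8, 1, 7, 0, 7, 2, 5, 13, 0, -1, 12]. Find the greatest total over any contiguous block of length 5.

29

8 8 1 7 0 → sum 24
8 1 7 0 7 → sum 23
1 7 0 7 2 → sum 17
7 0 7 2 5 → sum 21
0 7 2 5 13 → sum 27
7 2 5 13 0 → sum 27
2 5 13 0 -1 → sum 19
5 13 0 -1 12 → sum 29
Greatest of these is 29.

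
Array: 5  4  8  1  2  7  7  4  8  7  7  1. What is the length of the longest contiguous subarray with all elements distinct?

6

add 5: [5] len 1
add 4: [5, 4] len 2
add 8: [5, 4, 8] len 3
add 1: [5, 4, 8, 1] len 4
add 2: [5, 4, 8, 1, 2] len 5
add 7: [5, 4, 8, 1, 2, 7] len 6
add 7 (repeat 7, move left end past it): [7] len 1
add 4: [7, 4] len 2
add 8: [7, 4, 8] len 3
add 7 (repeat 7, move left end past it): [4, 8, 7] len 3
add 7 (repeat 7, move left end past it): [7] len 1
add 1: [7, 1] len 2
Longest all-distinct length: 6.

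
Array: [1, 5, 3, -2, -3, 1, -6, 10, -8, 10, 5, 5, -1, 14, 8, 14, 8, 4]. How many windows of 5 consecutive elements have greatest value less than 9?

[1, 5, 3, -2, -3] → max 5  < 9 ✓
[5, 3, -2, -3, 1] → max 5  < 9 ✓
[3, -2, -3, 1, -6] → max 3  < 9 ✓
[-2, -3, 1, -6, 10] → max 10
[-3, 1, -6, 10, -8] → max 10
[1, -6, 10, -8, 10] → max 10
[-6, 10, -8, 10, 5] → max 10
[10, -8, 10, 5, 5] → max 10
[-8, 10, 5, 5, -1] → max 10
[10, 5, 5, -1, 14] → max 14
[5, 5, -1, 14, 8] → max 14
[5, -1, 14, 8, 14] → max 14
[-1, 14, 8, 14, 8] → max 14
[14, 8, 14, 8, 4] → max 14
3 windows satisfy the condition.

3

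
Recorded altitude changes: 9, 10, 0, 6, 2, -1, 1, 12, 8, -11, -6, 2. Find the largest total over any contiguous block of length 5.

9 10 0 6 2 → sum 27
10 0 6 2 -1 → sum 17
0 6 2 -1 1 → sum 8
6 2 -1 1 12 → sum 20
2 -1 1 12 8 → sum 22
-1 1 12 8 -11 → sum 9
1 12 8 -11 -6 → sum 4
12 8 -11 -6 2 → sum 5
Largest of these is 27.

27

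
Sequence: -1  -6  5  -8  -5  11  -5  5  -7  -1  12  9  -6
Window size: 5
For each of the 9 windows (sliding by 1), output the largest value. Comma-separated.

Sliding a size-5 window across the 13 values:
(-1, -6, 5, -8, -5) → max 5
(-6, 5, -8, -5, 11) → max 11
(5, -8, -5, 11, -5) → max 11
(-8, -5, 11, -5, 5) → max 11
(-5, 11, -5, 5, -7) → max 11
(11, -5, 5, -7, -1) → max 11
(-5, 5, -7, -1, 12) → max 12
(5, -7, -1, 12, 9) → max 12
(-7, -1, 12, 9, -6) → max 12

5, 11, 11, 11, 11, 11, 12, 12, 12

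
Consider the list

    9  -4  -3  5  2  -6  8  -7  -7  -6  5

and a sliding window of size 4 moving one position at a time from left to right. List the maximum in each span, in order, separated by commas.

9, 5, 5, 8, 8, 8, 8, 5

9 -4 -3 5 → max 9
-4 -3 5 2 → max 5
-3 5 2 -6 → max 5
5 2 -6 8 → max 8
2 -6 8 -7 → max 8
-6 8 -7 -7 → max 8
8 -7 -7 -6 → max 8
-7 -7 -6 5 → max 5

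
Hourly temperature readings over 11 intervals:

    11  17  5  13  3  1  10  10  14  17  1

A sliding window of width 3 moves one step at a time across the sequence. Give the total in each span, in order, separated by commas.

33, 35, 21, 17, 14, 21, 34, 41, 32

Sliding a size-3 window across the 11 values:
(11, 17, 5) → sum 33
(17, 5, 13) → sum 35
(5, 13, 3) → sum 21
(13, 3, 1) → sum 17
(3, 1, 10) → sum 14
(1, 10, 10) → sum 21
(10, 10, 14) → sum 34
(10, 14, 17) → sum 41
(14, 17, 1) → sum 32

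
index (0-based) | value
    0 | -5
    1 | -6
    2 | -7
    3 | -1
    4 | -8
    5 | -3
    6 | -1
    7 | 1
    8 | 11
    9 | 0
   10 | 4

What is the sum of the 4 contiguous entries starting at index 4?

-11

Elements at indices 4..7: -8, -3, -1, 1
sum(-8, -3, -1, 1) = -11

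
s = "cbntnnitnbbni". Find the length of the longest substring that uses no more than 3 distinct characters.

7

[c] 1 distinct, len 1
[c, b] 2 distinct, len 2
[c, b, n] 3 distinct, len 3
[b, n, t] 3 distinct, len 3
[b, n, t, n] 3 distinct, len 4
[b, n, t, n, n] 3 distinct, len 5
[n, t, n, n, i] 3 distinct, len 5
[n, t, n, n, i, t] 3 distinct, len 6
[n, t, n, n, i, t, n] 3 distinct, len 7
[t, n, b] 3 distinct, len 3
[t, n, b, b] 3 distinct, len 4
[t, n, b, b, n] 3 distinct, len 5
[n, b, b, n, i] 3 distinct, len 5
Longest length with ≤3 distinct: 7.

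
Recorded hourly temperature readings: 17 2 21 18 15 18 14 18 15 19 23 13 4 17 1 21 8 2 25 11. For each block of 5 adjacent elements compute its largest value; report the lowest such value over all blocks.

17 2 21 18 15 → max 21
2 21 18 15 18 → max 21
21 18 15 18 14 → max 21
18 15 18 14 18 → max 18
15 18 14 18 15 → max 18
18 14 18 15 19 → max 19
14 18 15 19 23 → max 23
18 15 19 23 13 → max 23
15 19 23 13 4 → max 23
19 23 13 4 17 → max 23
23 13 4 17 1 → max 23
13 4 17 1 21 → max 21
4 17 1 21 8 → max 21
17 1 21 8 2 → max 21
1 21 8 2 25 → max 25
21 8 2 25 11 → max 25
Lowest of these is 18.

18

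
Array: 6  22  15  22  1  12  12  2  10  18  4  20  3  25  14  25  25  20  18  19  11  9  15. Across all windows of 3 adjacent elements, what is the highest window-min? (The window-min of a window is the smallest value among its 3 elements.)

20

6 22 15 → min 6
22 15 22 → min 15
15 22 1 → min 1
22 1 12 → min 1
1 12 12 → min 1
12 12 2 → min 2
12 2 10 → min 2
2 10 18 → min 2
10 18 4 → min 4
18 4 20 → min 4
4 20 3 → min 3
20 3 25 → min 3
3 25 14 → min 3
25 14 25 → min 14
14 25 25 → min 14
25 25 20 → min 20
25 20 18 → min 18
20 18 19 → min 18
18 19 11 → min 11
19 11 9 → min 9
11 9 15 → min 9
Highest of these is 20.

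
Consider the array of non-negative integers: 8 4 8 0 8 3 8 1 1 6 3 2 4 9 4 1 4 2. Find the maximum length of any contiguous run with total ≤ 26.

7

[8] sum 8 len 1
[8, 4] sum 12 len 2
[8, 4, 8] sum 20 len 3
[8, 4, 8, 0] sum 20 len 4
[4, 8, 0, 8] sum 20 len 4
[4, 8, 0, 8, 3] sum 23 len 5
[0, 8, 3, 8] sum 19 len 4
[0, 8, 3, 8, 1] sum 20 len 5
[0, 8, 3, 8, 1, 1] sum 21 len 6
[3, 8, 1, 1, 6] sum 19 len 5
[3, 8, 1, 1, 6, 3] sum 22 len 6
[3, 8, 1, 1, 6, 3, 2] sum 24 len 7
[8, 1, 1, 6, 3, 2, 4] sum 25 len 7
[1, 1, 6, 3, 2, 4, 9] sum 26 len 7
[3, 2, 4, 9, 4] sum 22 len 5
[3, 2, 4, 9, 4, 1] sum 23 len 6
[2, 4, 9, 4, 1, 4] sum 24 len 6
[2, 4, 9, 4, 1, 4, 2] sum 26 len 7
Longest length seen: 7.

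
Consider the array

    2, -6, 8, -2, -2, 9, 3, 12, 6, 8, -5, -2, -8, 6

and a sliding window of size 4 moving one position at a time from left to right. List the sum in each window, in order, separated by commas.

2, -2, 13, 8, 22, 30, 29, 21, 7, -7, -9

Sliding a size-4 window across the 14 values:
(2, -6, 8, -2) → sum 2
(-6, 8, -2, -2) → sum -2
(8, -2, -2, 9) → sum 13
(-2, -2, 9, 3) → sum 8
(-2, 9, 3, 12) → sum 22
(9, 3, 12, 6) → sum 30
(3, 12, 6, 8) → sum 29
(12, 6, 8, -5) → sum 21
(6, 8, -5, -2) → sum 7
(8, -5, -2, -8) → sum -7
(-5, -2, -8, 6) → sum -9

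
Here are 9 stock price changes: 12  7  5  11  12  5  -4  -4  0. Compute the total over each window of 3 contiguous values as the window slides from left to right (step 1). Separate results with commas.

[12, 7, 5] → sum 24
[7, 5, 11] → sum 23
[5, 11, 12] → sum 28
[11, 12, 5] → sum 28
[12, 5, -4] → sum 13
[5, -4, -4] → sum -3
[-4, -4, 0] → sum -8

24, 23, 28, 28, 13, -3, -8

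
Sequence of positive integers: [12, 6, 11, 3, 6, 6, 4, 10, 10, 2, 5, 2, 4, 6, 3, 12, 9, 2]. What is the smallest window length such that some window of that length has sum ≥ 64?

add 12: running sum 12 < 64
add 6: running sum 18 < 64
add 11: running sum 29 < 64
add 3: running sum 32 < 64
add 6: running sum 38 < 64
add 6: running sum 44 < 64
add 4: running sum 48 < 64
add 10: running sum 58 < 64
end 8: [12, 6, 11, 3, 6, 6, 4, 10, 10] sum 68, len 9
end 9: [12, 6, 11, 3, 6, 6, 4, 10, 10, 2] sum 70, len 10
end 10: [12, 6, 11, 3, 6, 6, 4, 10, 10, 2, 5] sum 75, len 11
end 11: [6, 11, 3, 6, 6, 4, 10, 10, 2, 5, 2] sum 65, len 11
end 12: [6, 11, 3, 6, 6, 4, 10, 10, 2, 5, 2, 4] sum 69, len 12
end 13: [11, 3, 6, 6, 4, 10, 10, 2, 5, 2, 4, 6] sum 69, len 12
end 14: [11, 3, 6, 6, 4, 10, 10, 2, 5, 2, 4, 6, 3] sum 72, len 13
end 15: [6, 4, 10, 10, 2, 5, 2, 4, 6, 3, 12] sum 64, len 11
end 16: [4, 10, 10, 2, 5, 2, 4, 6, 3, 12, 9] sum 67, len 11
end 17: [10, 10, 2, 5, 2, 4, 6, 3, 12, 9, 2] sum 65, len 11
Shortest qualifying length: 9.

9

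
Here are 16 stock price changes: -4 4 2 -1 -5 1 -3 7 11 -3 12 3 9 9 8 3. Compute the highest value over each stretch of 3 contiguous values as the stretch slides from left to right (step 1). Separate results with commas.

4, 4, 2, 1, 1, 7, 11, 11, 12, 12, 12, 9, 9, 9

-4 4 2 → max 4
4 2 -1 → max 4
2 -1 -5 → max 2
-1 -5 1 → max 1
-5 1 -3 → max 1
1 -3 7 → max 7
-3 7 11 → max 11
7 11 -3 → max 11
11 -3 12 → max 12
-3 12 3 → max 12
12 3 9 → max 12
3 9 9 → max 9
9 9 8 → max 9
9 8 3 → max 9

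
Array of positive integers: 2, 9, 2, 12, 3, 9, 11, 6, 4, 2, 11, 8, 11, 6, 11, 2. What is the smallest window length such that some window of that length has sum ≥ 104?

14

add 2: running sum 2 < 104
add 9: running sum 11 < 104
add 2: running sum 13 < 104
add 12: running sum 25 < 104
add 3: running sum 28 < 104
add 9: running sum 37 < 104
add 11: running sum 48 < 104
add 6: running sum 54 < 104
add 4: running sum 58 < 104
add 2: running sum 60 < 104
add 11: running sum 71 < 104
add 8: running sum 79 < 104
add 11: running sum 90 < 104
add 6: running sum 96 < 104
end 14: [9, 2, 12, 3, 9, 11, 6, 4, 2, 11, 8, 11, 6, 11] sum 105, len 14
end 15: [9, 2, 12, 3, 9, 11, 6, 4, 2, 11, 8, 11, 6, 11, 2] sum 107, len 15
Shortest qualifying length: 14.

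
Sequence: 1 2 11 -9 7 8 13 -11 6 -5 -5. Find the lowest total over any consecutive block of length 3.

1 2 11 → sum 14
2 11 -9 → sum 4
11 -9 7 → sum 9
-9 7 8 → sum 6
7 8 13 → sum 28
8 13 -11 → sum 10
13 -11 6 → sum 8
-11 6 -5 → sum -10
6 -5 -5 → sum -4
Lowest of these is -10.

-10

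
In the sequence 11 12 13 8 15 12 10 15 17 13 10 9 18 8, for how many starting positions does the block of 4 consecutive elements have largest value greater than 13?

11 12 13 8 → max 13
12 13 8 15 → max 15  > 13 ✓
13 8 15 12 → max 15  > 13 ✓
8 15 12 10 → max 15  > 13 ✓
15 12 10 15 → max 15  > 13 ✓
12 10 15 17 → max 17  > 13 ✓
10 15 17 13 → max 17  > 13 ✓
15 17 13 10 → max 17  > 13 ✓
17 13 10 9 → max 17  > 13 ✓
13 10 9 18 → max 18  > 13 ✓
10 9 18 8 → max 18  > 13 ✓
10 windows satisfy the condition.

10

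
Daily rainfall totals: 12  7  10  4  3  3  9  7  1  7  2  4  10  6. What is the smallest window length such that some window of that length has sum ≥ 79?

13

add 12: running sum 12 < 79
add 7: running sum 19 < 79
add 10: running sum 29 < 79
add 4: running sum 33 < 79
add 3: running sum 36 < 79
add 3: running sum 39 < 79
add 9: running sum 48 < 79
add 7: running sum 55 < 79
add 1: running sum 56 < 79
add 7: running sum 63 < 79
add 2: running sum 65 < 79
add 4: running sum 69 < 79
end 12: [12, 7, 10, 4, 3, 3, 9, 7, 1, 7, 2, 4, 10] sum 79, len 13
end 13: [12, 7, 10, 4, 3, 3, 9, 7, 1, 7, 2, 4, 10, 6] sum 85, len 14
Shortest qualifying length: 13.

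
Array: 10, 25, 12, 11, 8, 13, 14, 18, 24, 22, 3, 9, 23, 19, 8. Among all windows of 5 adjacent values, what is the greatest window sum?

(10, 25, 12, 11, 8) → sum 66
(25, 12, 11, 8, 13) → sum 69
(12, 11, 8, 13, 14) → sum 58
(11, 8, 13, 14, 18) → sum 64
(8, 13, 14, 18, 24) → sum 77
(13, 14, 18, 24, 22) → sum 91
(14, 18, 24, 22, 3) → sum 81
(18, 24, 22, 3, 9) → sum 76
(24, 22, 3, 9, 23) → sum 81
(22, 3, 9, 23, 19) → sum 76
(3, 9, 23, 19, 8) → sum 62
Greatest of these is 91.

91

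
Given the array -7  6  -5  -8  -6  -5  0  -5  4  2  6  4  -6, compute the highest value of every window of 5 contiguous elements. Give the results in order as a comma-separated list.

(-7, 6, -5, -8, -6) → max 6
(6, -5, -8, -6, -5) → max 6
(-5, -8, -6, -5, 0) → max 0
(-8, -6, -5, 0, -5) → max 0
(-6, -5, 0, -5, 4) → max 4
(-5, 0, -5, 4, 2) → max 4
(0, -5, 4, 2, 6) → max 6
(-5, 4, 2, 6, 4) → max 6
(4, 2, 6, 4, -6) → max 6

6, 6, 0, 0, 4, 4, 6, 6, 6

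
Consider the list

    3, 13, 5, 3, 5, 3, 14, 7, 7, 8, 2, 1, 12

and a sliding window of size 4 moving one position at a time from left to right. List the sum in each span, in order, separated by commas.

24, 26, 16, 25, 29, 31, 36, 24, 18, 23

[3, 13, 5, 3] → sum 24
[13, 5, 3, 5] → sum 26
[5, 3, 5, 3] → sum 16
[3, 5, 3, 14] → sum 25
[5, 3, 14, 7] → sum 29
[3, 14, 7, 7] → sum 31
[14, 7, 7, 8] → sum 36
[7, 7, 8, 2] → sum 24
[7, 8, 2, 1] → sum 18
[8, 2, 1, 12] → sum 23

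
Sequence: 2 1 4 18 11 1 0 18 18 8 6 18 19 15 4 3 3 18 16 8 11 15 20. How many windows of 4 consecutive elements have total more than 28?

2 1 4 18 → sum 25
1 4 18 11 → sum 34  > 28 ✓
4 18 11 1 → sum 34  > 28 ✓
18 11 1 0 → sum 30  > 28 ✓
11 1 0 18 → sum 30  > 28 ✓
1 0 18 18 → sum 37  > 28 ✓
0 18 18 8 → sum 44  > 28 ✓
18 18 8 6 → sum 50  > 28 ✓
18 8 6 18 → sum 50  > 28 ✓
8 6 18 19 → sum 51  > 28 ✓
6 18 19 15 → sum 58  > 28 ✓
18 19 15 4 → sum 56  > 28 ✓
19 15 4 3 → sum 41  > 28 ✓
15 4 3 3 → sum 25
4 3 3 18 → sum 28
3 3 18 16 → sum 40  > 28 ✓
3 18 16 8 → sum 45  > 28 ✓
18 16 8 11 → sum 53  > 28 ✓
16 8 11 15 → sum 50  > 28 ✓
8 11 15 20 → sum 54  > 28 ✓
17 windows satisfy the condition.

17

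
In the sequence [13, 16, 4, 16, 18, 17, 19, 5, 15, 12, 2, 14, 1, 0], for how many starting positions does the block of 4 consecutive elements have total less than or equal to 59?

[13, 16, 4, 16] → sum 49  ≤ 59 ✓
[16, 4, 16, 18] → sum 54  ≤ 59 ✓
[4, 16, 18, 17] → sum 55  ≤ 59 ✓
[16, 18, 17, 19] → sum 70
[18, 17, 19, 5] → sum 59  ≤ 59 ✓
[17, 19, 5, 15] → sum 56  ≤ 59 ✓
[19, 5, 15, 12] → sum 51  ≤ 59 ✓
[5, 15, 12, 2] → sum 34  ≤ 59 ✓
[15, 12, 2, 14] → sum 43  ≤ 59 ✓
[12, 2, 14, 1] → sum 29  ≤ 59 ✓
[2, 14, 1, 0] → sum 17  ≤ 59 ✓
10 windows satisfy the condition.

10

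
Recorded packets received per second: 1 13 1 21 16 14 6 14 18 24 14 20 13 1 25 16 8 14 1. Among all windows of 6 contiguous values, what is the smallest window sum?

Window sums for each of the 14 positions:
(1, 13, 1, 21, 16, 14) → sum 66
(13, 1, 21, 16, 14, 6) → sum 71
(1, 21, 16, 14, 6, 14) → sum 72
(21, 16, 14, 6, 14, 18) → sum 89
(16, 14, 6, 14, 18, 24) → sum 92
(14, 6, 14, 18, 24, 14) → sum 90
(6, 14, 18, 24, 14, 20) → sum 96
(14, 18, 24, 14, 20, 13) → sum 103
(18, 24, 14, 20, 13, 1) → sum 90
(24, 14, 20, 13, 1, 25) → sum 97
(14, 20, 13, 1, 25, 16) → sum 89
(20, 13, 1, 25, 16, 8) → sum 83
(13, 1, 25, 16, 8, 14) → sum 77
(1, 25, 16, 8, 14, 1) → sum 65
Smallest of these is 65.

65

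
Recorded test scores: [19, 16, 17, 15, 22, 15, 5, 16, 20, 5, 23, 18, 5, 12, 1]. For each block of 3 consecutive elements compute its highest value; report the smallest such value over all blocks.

12

[19, 16, 17] → max 19
[16, 17, 15] → max 17
[17, 15, 22] → max 22
[15, 22, 15] → max 22
[22, 15, 5] → max 22
[15, 5, 16] → max 16
[5, 16, 20] → max 20
[16, 20, 5] → max 20
[20, 5, 23] → max 23
[5, 23, 18] → max 23
[23, 18, 5] → max 23
[18, 5, 12] → max 18
[5, 12, 1] → max 12
Smallest of these is 12.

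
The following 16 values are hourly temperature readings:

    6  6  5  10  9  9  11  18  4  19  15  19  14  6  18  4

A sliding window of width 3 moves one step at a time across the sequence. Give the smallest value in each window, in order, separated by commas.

[6, 6, 5] → min 5
[6, 5, 10] → min 5
[5, 10, 9] → min 5
[10, 9, 9] → min 9
[9, 9, 11] → min 9
[9, 11, 18] → min 9
[11, 18, 4] → min 4
[18, 4, 19] → min 4
[4, 19, 15] → min 4
[19, 15, 19] → min 15
[15, 19, 14] → min 14
[19, 14, 6] → min 6
[14, 6, 18] → min 6
[6, 18, 4] → min 4

5, 5, 5, 9, 9, 9, 4, 4, 4, 15, 14, 6, 6, 4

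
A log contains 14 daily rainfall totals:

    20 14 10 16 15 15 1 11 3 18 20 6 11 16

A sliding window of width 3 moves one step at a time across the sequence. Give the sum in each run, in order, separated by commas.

20 14 10 → sum 44
14 10 16 → sum 40
10 16 15 → sum 41
16 15 15 → sum 46
15 15 1 → sum 31
15 1 11 → sum 27
1 11 3 → sum 15
11 3 18 → sum 32
3 18 20 → sum 41
18 20 6 → sum 44
20 6 11 → sum 37
6 11 16 → sum 33

44, 40, 41, 46, 31, 27, 15, 32, 41, 44, 37, 33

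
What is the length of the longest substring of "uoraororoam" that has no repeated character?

add u: [u] len 1
add o: [u, o] len 2
add r: [u, o, r] len 3
add a: [u, o, r, a] len 4
add o (repeat o, move left end past it): [r, a, o] len 3
add r (repeat r, move left end past it): [a, o, r] len 3
add o (repeat o, move left end past it): [r, o] len 2
add r (repeat r, move left end past it): [o, r] len 2
add o (repeat o, move left end past it): [r, o] len 2
add a: [r, o, a] len 3
add m: [r, o, a, m] len 4
Longest all-distinct length: 4.

4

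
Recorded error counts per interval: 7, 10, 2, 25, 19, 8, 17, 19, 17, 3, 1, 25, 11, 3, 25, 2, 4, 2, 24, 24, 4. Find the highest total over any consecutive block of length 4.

69

7 10 2 25 → sum 44
10 2 25 19 → sum 56
2 25 19 8 → sum 54
25 19 8 17 → sum 69
19 8 17 19 → sum 63
8 17 19 17 → sum 61
17 19 17 3 → sum 56
19 17 3 1 → sum 40
17 3 1 25 → sum 46
3 1 25 11 → sum 40
1 25 11 3 → sum 40
25 11 3 25 → sum 64
11 3 25 2 → sum 41
3 25 2 4 → sum 34
25 2 4 2 → sum 33
2 4 2 24 → sum 32
4 2 24 24 → sum 54
2 24 24 4 → sum 54
Highest of these is 69.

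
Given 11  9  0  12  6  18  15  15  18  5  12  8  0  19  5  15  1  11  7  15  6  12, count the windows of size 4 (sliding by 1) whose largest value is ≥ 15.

16

(11, 9, 0, 12) → max 12
(9, 0, 12, 6) → max 12
(0, 12, 6, 18) → max 18  ≥ 15 ✓
(12, 6, 18, 15) → max 18  ≥ 15 ✓
(6, 18, 15, 15) → max 18  ≥ 15 ✓
(18, 15, 15, 18) → max 18  ≥ 15 ✓
(15, 15, 18, 5) → max 18  ≥ 15 ✓
(15, 18, 5, 12) → max 18  ≥ 15 ✓
(18, 5, 12, 8) → max 18  ≥ 15 ✓
(5, 12, 8, 0) → max 12
(12, 8, 0, 19) → max 19  ≥ 15 ✓
(8, 0, 19, 5) → max 19  ≥ 15 ✓
(0, 19, 5, 15) → max 19  ≥ 15 ✓
(19, 5, 15, 1) → max 19  ≥ 15 ✓
(5, 15, 1, 11) → max 15  ≥ 15 ✓
(15, 1, 11, 7) → max 15  ≥ 15 ✓
(1, 11, 7, 15) → max 15  ≥ 15 ✓
(11, 7, 15, 6) → max 15  ≥ 15 ✓
(7, 15, 6, 12) → max 15  ≥ 15 ✓
16 windows satisfy the condition.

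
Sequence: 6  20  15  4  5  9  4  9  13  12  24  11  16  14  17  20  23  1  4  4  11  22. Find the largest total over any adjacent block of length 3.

(6, 20, 15) → sum 41
(20, 15, 4) → sum 39
(15, 4, 5) → sum 24
(4, 5, 9) → sum 18
(5, 9, 4) → sum 18
(9, 4, 9) → sum 22
(4, 9, 13) → sum 26
(9, 13, 12) → sum 34
(13, 12, 24) → sum 49
(12, 24, 11) → sum 47
(24, 11, 16) → sum 51
(11, 16, 14) → sum 41
(16, 14, 17) → sum 47
(14, 17, 20) → sum 51
(17, 20, 23) → sum 60
(20, 23, 1) → sum 44
(23, 1, 4) → sum 28
(1, 4, 4) → sum 9
(4, 4, 11) → sum 19
(4, 11, 22) → sum 37
Largest of these is 60.

60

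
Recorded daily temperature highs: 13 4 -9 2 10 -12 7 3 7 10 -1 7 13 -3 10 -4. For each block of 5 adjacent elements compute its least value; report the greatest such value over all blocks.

Window mins for each of the 12 positions:
(13, 4, -9, 2, 10) → min -9
(4, -9, 2, 10, -12) → min -12
(-9, 2, 10, -12, 7) → min -12
(2, 10, -12, 7, 3) → min -12
(10, -12, 7, 3, 7) → min -12
(-12, 7, 3, 7, 10) → min -12
(7, 3, 7, 10, -1) → min -1
(3, 7, 10, -1, 7) → min -1
(7, 10, -1, 7, 13) → min -1
(10, -1, 7, 13, -3) → min -3
(-1, 7, 13, -3, 10) → min -3
(7, 13, -3, 10, -4) → min -4
Greatest of these is -1.

-1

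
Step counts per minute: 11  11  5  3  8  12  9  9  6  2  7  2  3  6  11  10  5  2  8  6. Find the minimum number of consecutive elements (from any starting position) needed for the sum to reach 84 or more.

12

add 11: running sum 11 < 84
add 11: running sum 22 < 84
add 5: running sum 27 < 84
add 3: running sum 30 < 84
add 8: running sum 38 < 84
add 12: running sum 50 < 84
add 9: running sum 59 < 84
add 9: running sum 68 < 84
add 6: running sum 74 < 84
add 2: running sum 76 < 84
add 7: running sum 83 < 84
add 2: shortest ending here [11, 11, 5, 3, 8, 12, 9, 9, 6, 2, 7, 2] sum 85, len 12
add 3: shortest ending here [11, 11, 5, 3, 8, 12, 9, 9, 6, 2, 7, 2, 3] sum 88, len 13
add 6: shortest ending here [11, 11, 5, 3, 8, 12, 9, 9, 6, 2, 7, 2, 3, 6] sum 94, len 14
add 11: shortest ending here [11, 5, 3, 8, 12, 9, 9, 6, 2, 7, 2, 3, 6, 11] sum 94, len 14
add 10: shortest ending here [8, 12, 9, 9, 6, 2, 7, 2, 3, 6, 11, 10] sum 85, len 12
add 5: shortest ending here [8, 12, 9, 9, 6, 2, 7, 2, 3, 6, 11, 10, 5] sum 90, len 13
add 2: shortest ending here [12, 9, 9, 6, 2, 7, 2, 3, 6, 11, 10, 5, 2] sum 84, len 13
add 8: shortest ending here [12, 9, 9, 6, 2, 7, 2, 3, 6, 11, 10, 5, 2, 8] sum 92, len 14
add 6: shortest ending here [9, 9, 6, 2, 7, 2, 3, 6, 11, 10, 5, 2, 8, 6] sum 86, len 14
Shortest qualifying length: 12.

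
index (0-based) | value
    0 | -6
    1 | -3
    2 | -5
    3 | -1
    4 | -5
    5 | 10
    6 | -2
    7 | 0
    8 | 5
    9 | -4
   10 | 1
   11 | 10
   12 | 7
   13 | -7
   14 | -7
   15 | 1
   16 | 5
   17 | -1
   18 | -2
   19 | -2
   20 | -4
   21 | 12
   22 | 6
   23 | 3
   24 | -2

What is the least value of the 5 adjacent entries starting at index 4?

Elements at indices 4..8: -5, 10, -2, 0, 5
min(-5, 10, -2, 0, 5) = -5

-5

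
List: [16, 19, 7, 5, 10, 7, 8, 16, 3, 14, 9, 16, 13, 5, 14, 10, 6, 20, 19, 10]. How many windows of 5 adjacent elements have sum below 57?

[16, 19, 7, 5, 10] → sum 57
[19, 7, 5, 10, 7] → sum 48  < 57 ✓
[7, 5, 10, 7, 8] → sum 37  < 57 ✓
[5, 10, 7, 8, 16] → sum 46  < 57 ✓
[10, 7, 8, 16, 3] → sum 44  < 57 ✓
[7, 8, 16, 3, 14] → sum 48  < 57 ✓
[8, 16, 3, 14, 9] → sum 50  < 57 ✓
[16, 3, 14, 9, 16] → sum 58
[3, 14, 9, 16, 13] → sum 55  < 57 ✓
[14, 9, 16, 13, 5] → sum 57
[9, 16, 13, 5, 14] → sum 57
[16, 13, 5, 14, 10] → sum 58
[13, 5, 14, 10, 6] → sum 48  < 57 ✓
[5, 14, 10, 6, 20] → sum 55  < 57 ✓
[14, 10, 6, 20, 19] → sum 69
[10, 6, 20, 19, 10] → sum 65
9 windows satisfy the condition.

9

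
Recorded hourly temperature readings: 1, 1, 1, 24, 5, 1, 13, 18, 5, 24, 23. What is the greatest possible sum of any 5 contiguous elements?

83

Each size-5 window and its sum:
(1, 1, 1, 24, 5) → sum 32
(1, 1, 24, 5, 1) → sum 32
(1, 24, 5, 1, 13) → sum 44
(24, 5, 1, 13, 18) → sum 61
(5, 1, 13, 18, 5) → sum 42
(1, 13, 18, 5, 24) → sum 61
(13, 18, 5, 24, 23) → sum 83
Greatest of these is 83.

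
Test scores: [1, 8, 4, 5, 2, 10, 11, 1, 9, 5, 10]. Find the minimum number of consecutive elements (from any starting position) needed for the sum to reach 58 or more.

10

add 1: running sum 1 < 58
add 8: running sum 9 < 58
add 4: running sum 13 < 58
add 5: running sum 18 < 58
add 2: running sum 20 < 58
add 10: running sum 30 < 58
add 11: running sum 41 < 58
add 1: running sum 42 < 58
add 9: running sum 51 < 58
add 5: running sum 56 < 58
add 10: shortest ending here [8, 4, 5, 2, 10, 11, 1, 9, 5, 10] sum 65, len 10
Shortest qualifying length: 10.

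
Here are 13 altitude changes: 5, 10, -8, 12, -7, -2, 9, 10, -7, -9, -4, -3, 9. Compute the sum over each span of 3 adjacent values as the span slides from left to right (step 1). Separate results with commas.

7, 14, -3, 3, 0, 17, 12, -6, -20, -16, 2

Sliding a size-3 window across the 13 values:
[5, 10, -8] → sum 7
[10, -8, 12] → sum 14
[-8, 12, -7] → sum -3
[12, -7, -2] → sum 3
[-7, -2, 9] → sum 0
[-2, 9, 10] → sum 17
[9, 10, -7] → sum 12
[10, -7, -9] → sum -6
[-7, -9, -4] → sum -20
[-9, -4, -3] → sum -16
[-4, -3, 9] → sum 2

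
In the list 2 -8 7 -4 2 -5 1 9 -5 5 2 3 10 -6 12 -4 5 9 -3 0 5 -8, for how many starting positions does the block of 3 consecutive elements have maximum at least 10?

5

(2, -8, 7) → max 7
(-8, 7, -4) → max 7
(7, -4, 2) → max 7
(-4, 2, -5) → max 2
(2, -5, 1) → max 2
(-5, 1, 9) → max 9
(1, 9, -5) → max 9
(9, -5, 5) → max 9
(-5, 5, 2) → max 5
(5, 2, 3) → max 5
(2, 3, 10) → max 10  ≥ 10 ✓
(3, 10, -6) → max 10  ≥ 10 ✓
(10, -6, 12) → max 12  ≥ 10 ✓
(-6, 12, -4) → max 12  ≥ 10 ✓
(12, -4, 5) → max 12  ≥ 10 ✓
(-4, 5, 9) → max 9
(5, 9, -3) → max 9
(9, -3, 0) → max 9
(-3, 0, 5) → max 5
(0, 5, -8) → max 5
5 windows satisfy the condition.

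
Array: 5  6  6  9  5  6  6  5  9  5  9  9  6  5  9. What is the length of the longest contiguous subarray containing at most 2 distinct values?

[5] 1 distinct, len 1
[5, 6] 2 distinct, len 2
[5, 6, 6] 2 distinct, len 3
[6, 6, 9] 2 distinct, len 3
[9, 5] 2 distinct, len 2
[5, 6] 2 distinct, len 2
[5, 6, 6] 2 distinct, len 3
[5, 6, 6, 5] 2 distinct, len 4
[5, 9] 2 distinct, len 2
[5, 9, 5] 2 distinct, len 3
[5, 9, 5, 9] 2 distinct, len 4
[5, 9, 5, 9, 9] 2 distinct, len 5
[9, 9, 6] 2 distinct, len 3
[6, 5] 2 distinct, len 2
[5, 9] 2 distinct, len 2
Longest length with ≤2 distinct: 5.

5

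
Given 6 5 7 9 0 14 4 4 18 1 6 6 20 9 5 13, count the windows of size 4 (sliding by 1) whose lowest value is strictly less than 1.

4

(6, 5, 7, 9) → min 5
(5, 7, 9, 0) → min 0  < 1 ✓
(7, 9, 0, 14) → min 0  < 1 ✓
(9, 0, 14, 4) → min 0  < 1 ✓
(0, 14, 4, 4) → min 0  < 1 ✓
(14, 4, 4, 18) → min 4
(4, 4, 18, 1) → min 1
(4, 18, 1, 6) → min 1
(18, 1, 6, 6) → min 1
(1, 6, 6, 20) → min 1
(6, 6, 20, 9) → min 6
(6, 20, 9, 5) → min 5
(20, 9, 5, 13) → min 5
4 windows satisfy the condition.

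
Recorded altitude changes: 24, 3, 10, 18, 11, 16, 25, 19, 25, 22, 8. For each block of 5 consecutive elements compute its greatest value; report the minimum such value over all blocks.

24 3 10 18 11 → max 24
3 10 18 11 16 → max 18
10 18 11 16 25 → max 25
18 11 16 25 19 → max 25
11 16 25 19 25 → max 25
16 25 19 25 22 → max 25
25 19 25 22 8 → max 25
Minimum of these is 18.

18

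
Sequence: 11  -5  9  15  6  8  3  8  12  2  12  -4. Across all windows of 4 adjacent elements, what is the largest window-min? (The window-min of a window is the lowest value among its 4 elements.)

11 -5 9 15 → min -5
-5 9 15 6 → min -5
9 15 6 8 → min 6
15 6 8 3 → min 3
6 8 3 8 → min 3
8 3 8 12 → min 3
3 8 12 2 → min 2
8 12 2 12 → min 2
12 2 12 -4 → min -4
Largest of these is 6.

6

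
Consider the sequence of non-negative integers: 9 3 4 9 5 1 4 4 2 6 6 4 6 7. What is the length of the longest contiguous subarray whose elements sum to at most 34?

8

Extend to the right; shrink from the left whenever the sum exceeds 34:
→ 9: sum 9, len 1
→ 3: sum 12, len 2
→ 4: sum 16, len 3
→ 9: sum 25, len 4
→ 5: sum 30, len 5
→ 1: sum 31, len 6
→ 4 (dropped 9): sum 26, len 6
→ 4: sum 30, len 7
→ 2: sum 32, len 8
→ 6 (dropped 3, 4): sum 31, len 7
→ 6 (dropped 9): sum 28, len 7
→ 4: sum 32, len 8
→ 6 (dropped 5): sum 33, len 8
→ 7 (dropped 1, 4, 4): sum 31, len 6
Longest length seen: 8.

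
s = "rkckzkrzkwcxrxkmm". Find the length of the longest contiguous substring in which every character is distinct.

[r] len 1
[r, k] len 2
[r, k, c] len 3
[c, k] len 2
[c, k, z] len 3
[z, k] len 2
[z, k, r] len 3
[k, r, z] len 3
[r, z, k] len 3
[r, z, k, w] len 4
[r, z, k, w, c] len 5
[r, z, k, w, c, x] len 6
[z, k, w, c, x, r] len 6
[r, x] len 2
[r, x, k] len 3
[r, x, k, m] len 4
[m] len 1
Longest all-distinct length: 6.

6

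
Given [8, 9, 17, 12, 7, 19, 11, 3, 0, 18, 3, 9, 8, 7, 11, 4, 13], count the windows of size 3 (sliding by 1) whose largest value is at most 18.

8 9 17 → max 17  ≤ 18 ✓
9 17 12 → max 17  ≤ 18 ✓
17 12 7 → max 17  ≤ 18 ✓
12 7 19 → max 19
7 19 11 → max 19
19 11 3 → max 19
11 3 0 → max 11  ≤ 18 ✓
3 0 18 → max 18  ≤ 18 ✓
0 18 3 → max 18  ≤ 18 ✓
18 3 9 → max 18  ≤ 18 ✓
3 9 8 → max 9  ≤ 18 ✓
9 8 7 → max 9  ≤ 18 ✓
8 7 11 → max 11  ≤ 18 ✓
7 11 4 → max 11  ≤ 18 ✓
11 4 13 → max 13  ≤ 18 ✓
12 windows satisfy the condition.

12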